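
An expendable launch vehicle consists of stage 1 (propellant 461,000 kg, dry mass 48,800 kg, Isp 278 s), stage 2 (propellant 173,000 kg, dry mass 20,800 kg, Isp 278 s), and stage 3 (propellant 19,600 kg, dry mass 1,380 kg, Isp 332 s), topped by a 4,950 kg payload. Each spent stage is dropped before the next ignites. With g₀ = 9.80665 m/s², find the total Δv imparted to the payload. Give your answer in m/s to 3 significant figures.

Δv ≈ 11500 m/s

Ignition mass of stage 1 = 461,000+48,800 + 173,000+20,800 + 19,600+1,380 + 4,950 = 729,530 kg.
Stage 1: m₀ = 729,530 kg, m_f = 729,530 − 461,000 = 268,530 kg; Δv = 278×9.80665×ln(2.717) = 2726.2×0.9994 ≈ 2725 m/s.
Stage 2: m₀ = 219,730 kg, m_f = 219,730 − 173,000 = 46,730 kg; Δv = 278×9.80665×ln(4.702) = 2726.2×1.5480 ≈ 4220 m/s.
Stage 3: m₀ = 25,930 kg, m_f = 25,930 − 19,600 = 6,330 kg; Δv = 332×9.80665×ln(4.096) = 3255.8×1.4101 ≈ 4591 m/s.
Total Δv = 2725 + 4220 + 4591 = 11536 m/s.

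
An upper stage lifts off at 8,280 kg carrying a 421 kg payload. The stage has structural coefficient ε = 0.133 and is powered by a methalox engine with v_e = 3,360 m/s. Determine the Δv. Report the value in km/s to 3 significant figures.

Δv ≈ 5.82 km/s

Stage wet mass = m₀ − payload = 8,280 − 421 = 7,859 kg.
Stage dry mass = ε × stage wet mass = 0.133 × 7,859 = 1,045.25 kg.
Burnout mass m_f = stage dry + payload = 1,045.25 + 421 = 1,466.25 kg.
Δv = v_e · ln(8,280/1,466.25) = 3360.0 × ln(5.647) = 3360.0 × 1.7311 ≈ 5817 m/s.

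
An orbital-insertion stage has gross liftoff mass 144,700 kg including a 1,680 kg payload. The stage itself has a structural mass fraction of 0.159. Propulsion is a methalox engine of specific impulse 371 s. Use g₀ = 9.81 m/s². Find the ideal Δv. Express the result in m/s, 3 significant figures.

Stage wet mass = m₀ − payload = 144,700 − 1,680 = 143,020 kg.
Stage dry mass = ε × stage wet mass = 0.159 × 143,020 = 22,740.2 kg.
Burnout mass m_f = stage dry + payload = 22,740.2 + 1,680 = 24,420.2 kg.
v_e = Isp · g₀ = 371 × 9.81 = 3639.5 m/s.
From the ideal rocket equation, Δv = v_e · ln(144,700/24,420.2) = 3639.5 × ln(5.925) = 3639.5 × 1.7793 ≈ 6476 m/s.

Δv ≈ 6480 m/s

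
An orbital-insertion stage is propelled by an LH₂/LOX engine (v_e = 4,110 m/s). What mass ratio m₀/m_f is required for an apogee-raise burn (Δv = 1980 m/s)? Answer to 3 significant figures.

mass ratio ≈ 1.62

By the Tsiolkovsky rocket equation, m₀/m_f = exp(Δv / v_e) = exp(1980 / 4110.0) = exp(0.4818) = 1.6189.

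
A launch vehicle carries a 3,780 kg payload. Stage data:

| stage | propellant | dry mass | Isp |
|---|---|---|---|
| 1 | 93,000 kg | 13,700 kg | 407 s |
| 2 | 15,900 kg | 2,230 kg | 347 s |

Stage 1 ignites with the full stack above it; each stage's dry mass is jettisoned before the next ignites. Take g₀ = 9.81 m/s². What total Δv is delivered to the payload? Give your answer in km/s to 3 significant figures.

Ignition mass of stage 1 = 93,000+13,700 + 15,900+2,230 + 3,780 = 128,610 kg.
Stage 1: m₀ = 128,610 kg, m_f = 128,610 − 93,000 = 35,610 kg; Δv = 407×9.81×ln(3.612) = 3992.7×1.2842 ≈ 5127 m/s.
Stage 2: m₀ = 21,910 kg, m_f = 21,910 − 15,900 = 6,010 kg; Δv = 347×9.81×ln(3.646) = 3404.1×1.2935 ≈ 4403 m/s.
Total Δv = 5127 + 4403 = 9530 m/s.

Δv ≈ 9.53 km/s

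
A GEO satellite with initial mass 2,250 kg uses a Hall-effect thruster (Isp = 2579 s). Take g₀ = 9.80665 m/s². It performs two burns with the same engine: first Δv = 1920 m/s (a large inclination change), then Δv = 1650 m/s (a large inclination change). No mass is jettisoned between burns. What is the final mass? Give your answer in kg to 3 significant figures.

v_e = Isp · g₀ = 2579 × 9.80665 = 25291.4 m/s.
After the first burn: m = 2250 × exp(−1920/25291.4) = 2250 × 0.92689 = 2,085.5 kg.
After the second burn: m = 2,085.5 × exp(−1650/25291.4) = 2,085.5 × 0.93684 = 1,953.78 kg.

final mass ≈ 1950 kg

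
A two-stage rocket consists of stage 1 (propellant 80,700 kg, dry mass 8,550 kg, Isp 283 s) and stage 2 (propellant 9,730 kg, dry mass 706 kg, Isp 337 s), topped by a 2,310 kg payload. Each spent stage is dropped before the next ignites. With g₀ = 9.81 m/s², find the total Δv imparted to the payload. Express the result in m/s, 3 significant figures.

Δv ≈ 9110 m/s

Ignition mass of stage 1 = 80,700+8,550 + 9,730+706 + 2,310 = 101,996 kg.
Stage 1: m₀ = 101,996 kg, m_f = 101,996 − 80,700 = 21,296 kg; Δv = 283×9.81×ln(4.789) = 2776.2×1.5664 ≈ 4349 m/s.
Stage 2: m₀ = 12,746 kg, m_f = 12,746 − 9,730 = 3,016 kg; Δv = 337×9.81×ln(4.226) = 3306.0×1.4413 ≈ 4765 m/s.
Total Δv = 4349 + 4765 = 9114 m/s.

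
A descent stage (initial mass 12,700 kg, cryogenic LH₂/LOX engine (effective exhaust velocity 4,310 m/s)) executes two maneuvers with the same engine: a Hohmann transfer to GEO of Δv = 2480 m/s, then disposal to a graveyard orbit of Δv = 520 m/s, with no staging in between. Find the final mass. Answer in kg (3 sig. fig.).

final mass ≈ 6330 kg

After the first burn: m = 12700 × exp(−2480/4310.0) = 12700 × 0.56248 = 7,143.5 kg.
After the second burn: m = 7,143.5 × exp(−520/4310.0) = 7,143.5 × 0.88634 = 6,331.57 kg.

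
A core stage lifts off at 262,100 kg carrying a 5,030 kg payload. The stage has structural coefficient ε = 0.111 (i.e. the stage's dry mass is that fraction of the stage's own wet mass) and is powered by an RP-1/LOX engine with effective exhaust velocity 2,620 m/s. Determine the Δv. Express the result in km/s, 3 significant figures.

Δv ≈ 5.38 km/s

Stage wet mass = m₀ − payload = 262,100 − 5,030 = 257,070 kg.
Stage dry mass = ε × stage wet mass = 0.111 × 257,070 = 28,534.8 kg.
Burnout mass m_f = stage dry + payload = 28,534.8 + 5,030 = 33,564.8 kg.
Using Δv = v_e ln(m₀/m_f): Δv = v_e · ln(262,100/33,564.8) = 2620.0 × ln(7.809) = 2620.0 × 2.0552 ≈ 5385 m/s.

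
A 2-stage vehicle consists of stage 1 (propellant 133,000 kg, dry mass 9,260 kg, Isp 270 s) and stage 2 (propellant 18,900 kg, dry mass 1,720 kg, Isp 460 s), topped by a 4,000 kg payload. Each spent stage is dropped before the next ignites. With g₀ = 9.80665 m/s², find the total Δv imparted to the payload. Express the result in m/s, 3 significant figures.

Δv ≈ 10800 m/s

Ignition mass of stage 1 = 133,000+9,260 + 18,900+1,720 + 4,000 = 166,880 kg.
Stage 1: m₀ = 166,880 kg, m_f = 166,880 − 133,000 = 33,880 kg; Δv = 270×9.80665×ln(4.926) = 2647.8×1.5945 ≈ 4222 m/s.
Stage 2: m₀ = 24,620 kg, m_f = 24,620 − 18,900 = 5,720 kg; Δv = 460×9.80665×ln(4.304) = 4511.1×1.4596 ≈ 6584 m/s.
Total Δv = 4222 + 6584 = 10806 m/s.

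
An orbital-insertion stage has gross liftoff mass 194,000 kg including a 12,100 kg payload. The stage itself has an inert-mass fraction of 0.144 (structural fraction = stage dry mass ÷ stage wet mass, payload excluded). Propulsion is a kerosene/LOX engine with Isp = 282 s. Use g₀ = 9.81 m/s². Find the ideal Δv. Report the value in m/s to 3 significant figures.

Stage wet mass = m₀ − payload = 194,000 − 12,100 = 181,900 kg.
Stage dry mass = ε × stage wet mass = 0.144 × 181,900 = 26,193.6 kg.
Burnout mass m_f = stage dry + payload = 26,193.6 + 12,100 = 38,293.6 kg.
v_e = Isp · g₀ = 282 × 9.81 = 2766.4 m/s.
From the ideal rocket equation, Δv = v_e · ln(194,000/38,293.6) = 2766.4 × ln(5.066) = 2766.4 × 1.6226 ≈ 4489 m/s.

Δv ≈ 4490 m/s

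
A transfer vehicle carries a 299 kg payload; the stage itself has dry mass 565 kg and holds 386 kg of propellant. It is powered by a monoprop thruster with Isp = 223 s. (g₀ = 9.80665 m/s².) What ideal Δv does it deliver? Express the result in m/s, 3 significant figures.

v_e = Isp · g₀ = 223 × 9.80665 = 2186.9 m/s.
m₀ = payload + dry + propellant = 299 + 565 + 386 = 1,250 kg.
m_f = payload + dry = 299 + 565 = 864 kg.
By the Tsiolkovsky rocket equation, Δv = v_e · ln(m₀/m_f) = 2186.9 × ln(1.447) = 2186.9 × 0.3693 ≈ 807.7 m/s.

Δv ≈ 808 m/s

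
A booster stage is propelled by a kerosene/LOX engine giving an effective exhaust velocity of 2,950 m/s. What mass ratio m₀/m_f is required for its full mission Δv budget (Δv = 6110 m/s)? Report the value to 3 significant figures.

m₀/m_f = exp(Δv / v_e) = exp(6110 / 2950.0) = exp(2.0712) = 7.9342.

mass ratio ≈ 7.93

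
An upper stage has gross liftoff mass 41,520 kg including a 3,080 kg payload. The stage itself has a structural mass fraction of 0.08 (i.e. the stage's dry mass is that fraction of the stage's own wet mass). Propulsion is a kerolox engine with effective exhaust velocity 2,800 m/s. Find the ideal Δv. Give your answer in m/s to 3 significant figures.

Stage wet mass = m₀ − payload = 41,520 − 3,080 = 38,440 kg.
Stage dry mass = ε × stage wet mass = 0.08 × 38,440 = 3,075.2 kg.
Burnout mass m_f = stage dry + payload = 3,075.2 + 3,080 = 6,155.2 kg.
Δv = v_e · ln(41,520/6,155.2) = 2800.0 × ln(6.746) = 2800.0 × 1.9089 ≈ 5345 m/s.

Δv ≈ 5340 m/s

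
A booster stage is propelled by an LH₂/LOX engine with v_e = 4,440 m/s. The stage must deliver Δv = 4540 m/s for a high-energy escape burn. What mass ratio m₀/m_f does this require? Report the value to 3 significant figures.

From the ideal rocket equation, m₀/m_f = exp(Δv / v_e) = exp(4540 / 4440.0) = exp(1.0225) = 2.7802.

mass ratio ≈ 2.78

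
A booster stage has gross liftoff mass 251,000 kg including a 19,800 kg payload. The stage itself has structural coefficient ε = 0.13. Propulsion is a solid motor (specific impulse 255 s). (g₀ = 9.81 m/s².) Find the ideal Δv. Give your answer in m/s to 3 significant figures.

Δv ≈ 4040 m/s

Stage wet mass = m₀ − payload = 251,000 − 19,800 = 231,200 kg.
Stage dry mass = ε × stage wet mass = 0.13 × 231,200 = 30,056 kg.
Burnout mass m_f = stage dry + payload = 30,056 + 19,800 = 49,856 kg.
v_e = Isp · g₀ = 255 × 9.81 = 2501.6 m/s.
By the Tsiolkovsky rocket equation, Δv = v_e · ln(251,000/49,856) = 2501.6 × ln(5.034) = 2501.6 × 1.6163 ≈ 4043 m/s.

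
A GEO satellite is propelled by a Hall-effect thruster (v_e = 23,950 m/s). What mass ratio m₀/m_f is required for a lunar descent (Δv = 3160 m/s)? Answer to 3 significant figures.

From the ideal rocket equation, m₀/m_f = exp(Δv / v_e) = exp(3160 / 23950.0) = exp(0.1319) = 1.1410.

mass ratio ≈ 1.14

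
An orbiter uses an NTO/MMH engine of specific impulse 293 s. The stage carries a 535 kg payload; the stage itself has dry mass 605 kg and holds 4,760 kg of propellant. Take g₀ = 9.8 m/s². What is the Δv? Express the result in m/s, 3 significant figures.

v_e = Isp · g₀ = 293 × 9.8 = 2871.4 m/s.
m₀ = payload + dry + propellant = 535 + 605 + 4,760 = 5,900 kg.
m_f = payload + dry = 535 + 605 = 1,140 kg.
Δv = v_e · ln(m₀/m_f) = 2871.4 × ln(5.175) = 2871.4 × 1.6439 ≈ 4720.4 m/s.

Δv ≈ 4720 m/s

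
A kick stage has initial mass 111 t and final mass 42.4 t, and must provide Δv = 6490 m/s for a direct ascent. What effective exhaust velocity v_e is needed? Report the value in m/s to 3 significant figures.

v_e ≈ 6740 m/s

ln(m₀/m_f) = ln(111000/42400) = ln(2.618) = 0.9624.
Rocket equation: v_e = Δv / ln(m₀/m_f) = 6490 / 0.9624 = 6743.7 m/s.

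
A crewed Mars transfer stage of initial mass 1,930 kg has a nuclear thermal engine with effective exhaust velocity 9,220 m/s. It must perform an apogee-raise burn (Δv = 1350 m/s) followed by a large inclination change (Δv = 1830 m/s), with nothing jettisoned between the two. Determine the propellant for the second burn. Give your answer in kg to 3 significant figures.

After the first burn: m = 1930 × exp(−1350/9220.0) = 1930 × 0.86379 = 1,667.11 kg.
After the second burn: m = 1,667.11 × exp(−1830/9220.0) = 1,667.11 × 0.81997 = 1,366.98 kg.
Second-burn propellant = 1,667.11 − 1,366.98 = 300.13 kg.

propellant for the second burn ≈ 300 kg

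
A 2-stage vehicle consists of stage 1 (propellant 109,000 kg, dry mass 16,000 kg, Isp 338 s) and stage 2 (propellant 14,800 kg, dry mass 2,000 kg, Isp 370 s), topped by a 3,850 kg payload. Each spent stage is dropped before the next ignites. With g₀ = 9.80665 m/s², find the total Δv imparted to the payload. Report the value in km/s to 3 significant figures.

Ignition mass of stage 1 = 109,000+16,000 + 14,800+2,000 + 3,850 = 145,650 kg.
Stage 1: m₀ = 145,650 kg, m_f = 145,650 − 109,000 = 36,650 kg; Δv = 338×9.80665×ln(3.974) = 3314.6×1.3798 ≈ 4574 m/s.
Stage 2: m₀ = 20,650 kg, m_f = 20,650 − 14,800 = 5,850 kg; Δv = 370×9.80665×ln(3.53) = 3628.5×1.2613 ≈ 4576 m/s.
Total Δv = 4574 + 4576 = 9150 m/s.

Δv ≈ 9.15 km/s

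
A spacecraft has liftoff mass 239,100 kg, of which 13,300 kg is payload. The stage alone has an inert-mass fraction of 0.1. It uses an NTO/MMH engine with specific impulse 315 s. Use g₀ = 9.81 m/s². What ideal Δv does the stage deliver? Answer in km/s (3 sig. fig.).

Stage wet mass = m₀ − payload = 239,100 − 13,300 = 225,800 kg.
Stage dry mass = ε × stage wet mass = 0.1 × 225,800 = 22,580 kg.
Burnout mass m_f = stage dry + payload = 22,580 + 13,300 = 35,880 kg.
v_e = Isp · g₀ = 315 × 9.81 = 3090.2 m/s.
Δv = v_e · ln(239,100/35,880) = 3090.2 × ln(6.664) = 3090.2 × 1.8967 ≈ 5861 m/s.

Δv ≈ 5.86 km/s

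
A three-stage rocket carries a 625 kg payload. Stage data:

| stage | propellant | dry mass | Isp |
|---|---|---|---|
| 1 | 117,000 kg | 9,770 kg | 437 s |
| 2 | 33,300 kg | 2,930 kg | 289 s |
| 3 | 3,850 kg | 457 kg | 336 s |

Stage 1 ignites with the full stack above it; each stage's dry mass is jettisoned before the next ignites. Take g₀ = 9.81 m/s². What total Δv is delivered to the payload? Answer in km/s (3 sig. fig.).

Ignition mass of stage 1 = 117,000+9,770 + 33,300+2,930 + 3,850+457 + 625 = 167,932 kg.
Stage 1: m₀ = 167,932 kg, m_f = 167,932 − 117,000 = 50,932 kg; Δv = 437×9.81×ln(3.297) = 4287.0×1.1931 ≈ 5115 m/s.
Stage 2: m₀ = 41,162 kg, m_f = 41,162 − 33,300 = 7,862 kg; Δv = 289×9.81×ln(5.236) = 2835.1×1.6555 ≈ 4693 m/s.
Stage 3: m₀ = 4,932 kg, m_f = 4,932 − 3,850 = 1,082 kg; Δv = 336×9.81×ln(4.558) = 3296.2×1.5169 ≈ 5000 m/s.
Total Δv = 5115 + 4693 + 5000 = 14808 m/s.

Δv ≈ 14.8 km/s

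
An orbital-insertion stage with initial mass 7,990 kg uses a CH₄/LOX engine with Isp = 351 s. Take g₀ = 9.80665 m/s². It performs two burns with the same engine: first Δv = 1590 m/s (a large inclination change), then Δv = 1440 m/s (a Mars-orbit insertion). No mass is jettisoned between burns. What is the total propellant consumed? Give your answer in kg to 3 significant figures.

total propellant consumed ≈ 4680 kg

v_e = Isp · g₀ = 351 × 9.80665 = 3442.1 m/s.
After the first burn: m = 7990 × exp(−1590/3442.1) = 7990 × 0.63007 = 5,034.26 kg.
After the second burn: m = 5,034.26 × exp(−1440/3442.1) = 5,034.26 × 0.65814 = 3,313.25 kg.
Total propellant = m₀ − m_final = 7990 − 3,313.25 = 4,676.75 kg.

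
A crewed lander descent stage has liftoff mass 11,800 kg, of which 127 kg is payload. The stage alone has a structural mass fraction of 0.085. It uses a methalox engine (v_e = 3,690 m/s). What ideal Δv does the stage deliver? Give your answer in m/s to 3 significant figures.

Δv ≈ 8690 m/s

Stage wet mass = m₀ − payload = 11,800 − 127 = 11,673 kg.
Stage dry mass = ε × stage wet mass = 0.085 × 11,673 = 992.205 kg.
Burnout mass m_f = stage dry + payload = 992.205 + 127 = 1,119.205 kg.
From the ideal rocket equation, Δv = v_e · ln(11,800/1,119.205) = 3690.0 × ln(10.54) = 3690.0 × 2.3555 ≈ 8692 m/s.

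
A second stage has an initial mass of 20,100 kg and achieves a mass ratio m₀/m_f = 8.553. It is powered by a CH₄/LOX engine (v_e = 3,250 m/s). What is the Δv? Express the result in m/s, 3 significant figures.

Δv = v_e · ln(8.553) = 3250.0 × 2.1463 ≈ 6975.4 m/s.

Δv ≈ 6980 m/s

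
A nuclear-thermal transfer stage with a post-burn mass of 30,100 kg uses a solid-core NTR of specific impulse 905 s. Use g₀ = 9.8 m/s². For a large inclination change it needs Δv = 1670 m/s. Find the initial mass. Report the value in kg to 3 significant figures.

initial mass ≈ 36300 kg

v_e = Isp · g₀ = 905 × 9.8 = 8869.0 m/s.
Using Δv = v_e ln(m₀/m_f): m₀/m_f = exp(Δv / v_e) = exp(1670 / 8869.0) = exp(0.1883) = 1.2072.
m₀ = m_f × 1.2072 = 30,100 × 1.2072 = 36,336.7 kg.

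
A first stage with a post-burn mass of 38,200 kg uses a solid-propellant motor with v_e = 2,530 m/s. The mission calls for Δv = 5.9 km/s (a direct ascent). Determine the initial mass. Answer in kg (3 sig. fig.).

Using Δv = v_e ln(m₀/m_f): m₀/m_f = exp(Δv / v_e) = exp(5900 / 2530.0) = exp(2.3320) = 10.2987.
m₀ = m_f × 10.2987 = 38,200 × 10.2987 = 393,410 kg.

initial mass ≈ 393000 kg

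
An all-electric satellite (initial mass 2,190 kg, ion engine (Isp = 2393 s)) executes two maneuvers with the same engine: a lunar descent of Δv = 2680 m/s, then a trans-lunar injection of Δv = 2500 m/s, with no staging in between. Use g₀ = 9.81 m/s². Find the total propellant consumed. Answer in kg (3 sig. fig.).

total propellant consumed ≈ 434 kg

v_e = Isp · g₀ = 2393 × 9.81 = 23475.3 m/s.
After the first burn: m = 2190 × exp(−2680/23475.3) = 2190 × 0.89211 = 1,953.72 kg.
After the second burn: m = 1,953.72 × exp(−2500/23475.3) = 1,953.72 × 0.89898 = 1,756.36 kg.
Total propellant = m₀ − m_final = 2190 − 1,756.36 = 433.64 kg.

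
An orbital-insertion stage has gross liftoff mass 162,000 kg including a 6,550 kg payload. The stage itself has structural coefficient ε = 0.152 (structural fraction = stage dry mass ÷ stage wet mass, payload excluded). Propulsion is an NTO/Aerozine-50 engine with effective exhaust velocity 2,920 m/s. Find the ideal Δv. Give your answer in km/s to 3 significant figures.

Stage wet mass = m₀ − payload = 162,000 − 6,550 = 155,450 kg.
Stage dry mass = ε × stage wet mass = 0.152 × 155,450 = 23,628.4 kg.
Burnout mass m_f = stage dry + payload = 23,628.4 + 6,550 = 30,178.4 kg.
From the ideal rocket equation, Δv = v_e · ln(162,000/30,178.4) = 2920.0 × ln(5.368) = 2920.0 × 1.6805 ≈ 4907 m/s.

Δv ≈ 4.91 km/s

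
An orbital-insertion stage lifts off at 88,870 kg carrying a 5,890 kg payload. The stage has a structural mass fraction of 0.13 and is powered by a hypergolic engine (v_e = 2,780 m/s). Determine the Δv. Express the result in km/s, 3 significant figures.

Δv ≈ 4.65 km/s

Stage wet mass = m₀ − payload = 88,870 − 5,890 = 82,980 kg.
Stage dry mass = ε × stage wet mass = 0.13 × 82,980 = 10,787.4 kg.
Burnout mass m_f = stage dry + payload = 10,787.4 + 5,890 = 16,677.4 kg.
Using Δv = v_e ln(m₀/m_f): Δv = v_e · ln(88,870/16,677.4) = 2780.0 × ln(5.329) = 2780.0 × 1.6731 ≈ 4651 m/s.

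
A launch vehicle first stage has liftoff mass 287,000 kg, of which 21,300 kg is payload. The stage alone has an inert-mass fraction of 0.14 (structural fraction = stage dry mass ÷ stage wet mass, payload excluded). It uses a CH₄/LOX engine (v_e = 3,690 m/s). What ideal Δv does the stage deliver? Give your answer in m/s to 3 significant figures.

Δv ≈ 5870 m/s

Stage wet mass = m₀ − payload = 287,000 − 21,300 = 265,700 kg.
Stage dry mass = ε × stage wet mass = 0.14 × 265,700 = 37,198 kg.
Burnout mass m_f = stage dry + payload = 37,198 + 21,300 = 58,498 kg.
From the ideal rocket equation, Δv = v_e · ln(287,000/58,498) = 3690.0 × ln(4.906) = 3690.0 × 1.5905 ≈ 5869 m/s.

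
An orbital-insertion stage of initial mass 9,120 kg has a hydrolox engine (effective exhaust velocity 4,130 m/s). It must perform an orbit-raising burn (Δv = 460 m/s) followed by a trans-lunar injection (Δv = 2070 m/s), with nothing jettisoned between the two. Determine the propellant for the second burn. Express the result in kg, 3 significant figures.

After the first burn: m = 9120 × exp(−460/4130.0) = 9120 × 0.89460 = 8,158.75 kg.
After the second burn: m = 8,158.75 × exp(−2070/4130.0) = 8,158.75 × 0.60580 = 4,942.57 kg.
Second-burn propellant = 8,158.75 − 4,942.57 = 3,216.18 kg.

propellant for the second burn ≈ 3220 kg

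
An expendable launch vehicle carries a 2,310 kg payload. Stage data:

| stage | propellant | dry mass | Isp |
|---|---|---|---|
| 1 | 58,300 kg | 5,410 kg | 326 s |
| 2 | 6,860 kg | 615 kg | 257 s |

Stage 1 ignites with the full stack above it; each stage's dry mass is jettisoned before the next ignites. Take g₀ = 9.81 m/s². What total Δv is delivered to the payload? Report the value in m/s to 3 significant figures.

Ignition mass of stage 1 = 58,300+5,410 + 6,860+615 + 2,310 = 73,495 kg.
Stage 1: m₀ = 73,495 kg, m_f = 73,495 − 58,300 = 15,195 kg; Δv = 326×9.81×ln(4.837) = 3198.1×1.5763 ≈ 5041 m/s.
Stage 2: m₀ = 9,785 kg, m_f = 9,785 − 6,860 = 2,925 kg; Δv = 257×9.81×ln(3.345) = 2521.2×1.2076 ≈ 3044 m/s.
Total Δv = 5041 + 3044 = 8085 m/s.

Δv ≈ 8090 m/s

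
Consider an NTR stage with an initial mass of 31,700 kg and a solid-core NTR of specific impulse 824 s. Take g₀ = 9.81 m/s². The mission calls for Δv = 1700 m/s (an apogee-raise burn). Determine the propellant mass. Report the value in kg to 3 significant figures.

propellant mass ≈ 6010 kg

v_e = Isp · g₀ = 824 × 9.81 = 8083.4 m/s.
m₀/m_f = exp(Δv / v_e) = exp(1700 / 8083.4) = exp(0.2103) = 1.2341.
m_f = 31,700 / 1.2341 = 25,686.7 kg, so propellant = m₀ − m_f = 31,700 − 25,686.7 = 6,013.3 kg.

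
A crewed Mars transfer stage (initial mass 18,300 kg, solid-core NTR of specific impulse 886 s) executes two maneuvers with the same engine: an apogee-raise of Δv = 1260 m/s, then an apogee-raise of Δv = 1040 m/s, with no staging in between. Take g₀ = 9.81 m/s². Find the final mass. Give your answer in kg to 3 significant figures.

v_e = Isp · g₀ = 886 × 9.81 = 8691.7 m/s.
After the first burn: m = 18300 × exp(−1260/8691.7) = 18300 × 0.86505 = 15,830.4 kg.
After the second burn: m = 15,830.4 × exp(−1040/8691.7) = 15,830.4 × 0.88723 = 14,045.2 kg.

final mass ≈ 14000 kg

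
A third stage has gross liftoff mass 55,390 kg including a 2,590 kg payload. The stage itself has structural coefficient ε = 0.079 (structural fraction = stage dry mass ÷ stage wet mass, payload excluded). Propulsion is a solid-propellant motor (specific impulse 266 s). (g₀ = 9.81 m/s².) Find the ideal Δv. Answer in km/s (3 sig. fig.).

Stage wet mass = m₀ − payload = 55,390 − 2,590 = 52,800 kg.
Stage dry mass = ε × stage wet mass = 0.079 × 52,800 = 4,171.2 kg.
Burnout mass m_f = stage dry + payload = 4,171.2 + 2,590 = 6,761.2 kg.
v_e = Isp · g₀ = 266 × 9.81 = 2609.5 m/s.
By the Tsiolkovsky rocket equation, Δv = v_e · ln(55,390/6,761.2) = 2609.5 × ln(8.192) = 2609.5 × 2.1032 ≈ 5488 m/s.

Δv ≈ 5.49 km/s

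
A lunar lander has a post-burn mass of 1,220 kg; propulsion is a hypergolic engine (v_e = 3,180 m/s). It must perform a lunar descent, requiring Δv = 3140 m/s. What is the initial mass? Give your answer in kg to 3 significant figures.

initial mass ≈ 3270 kg

By the Tsiolkovsky rocket equation, m₀/m_f = exp(Δv / v_e) = exp(3140 / 3180.0) = exp(0.9874) = 2.6843.
m₀ = m_f × 2.6843 = 1,220 × 2.6843 = 3,274.85 kg.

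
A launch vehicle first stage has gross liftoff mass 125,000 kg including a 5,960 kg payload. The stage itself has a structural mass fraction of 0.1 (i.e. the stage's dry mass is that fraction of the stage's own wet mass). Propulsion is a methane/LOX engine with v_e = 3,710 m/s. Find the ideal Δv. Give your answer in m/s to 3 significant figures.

Stage wet mass = m₀ − payload = 125,000 − 5,960 = 119,040 kg.
Stage dry mass = ε × stage wet mass = 0.1 × 119,040 = 11,904 kg.
Burnout mass m_f = stage dry + payload = 11,904 + 5,960 = 17,864 kg.
Using Δv = v_e ln(m₀/m_f): Δv = v_e · ln(125,000/17,864) = 3710.0 × ln(6.997) = 3710.0 × 1.9455 ≈ 7218 m/s.

Δv ≈ 7220 m/s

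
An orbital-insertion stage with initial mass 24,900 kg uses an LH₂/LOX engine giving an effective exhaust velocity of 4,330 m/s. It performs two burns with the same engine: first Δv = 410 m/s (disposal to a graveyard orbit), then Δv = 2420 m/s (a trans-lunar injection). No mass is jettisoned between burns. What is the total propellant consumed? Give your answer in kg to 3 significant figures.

After the first burn: m = 24900 × exp(−410/4330.0) = 24900 × 0.90966 = 22,650.5 kg.
After the second burn: m = 22,650.5 × exp(−2420/4330.0) = 22,650.5 × 0.57184 = 12,952.5 kg.
Total propellant = m₀ − m_final = 24900 − 12,952.5 = 11,947.5 kg.

total propellant consumed ≈ 11900 kg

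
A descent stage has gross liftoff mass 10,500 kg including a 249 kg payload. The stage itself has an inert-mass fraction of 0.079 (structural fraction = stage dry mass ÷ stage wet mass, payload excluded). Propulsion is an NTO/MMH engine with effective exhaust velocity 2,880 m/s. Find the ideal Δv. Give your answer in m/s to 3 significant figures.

Δv ≈ 6610 m/s

Stage wet mass = m₀ − payload = 10,500 − 249 = 10,251 kg.
Stage dry mass = ε × stage wet mass = 0.079 × 10,251 = 809.829 kg.
Burnout mass m_f = stage dry + payload = 809.829 + 249 = 1,058.829 kg.
Δv = v_e · ln(10,500/1,058.829) = 2880.0 × ln(9.917) = 2880.0 × 2.2942 ≈ 6607 m/s.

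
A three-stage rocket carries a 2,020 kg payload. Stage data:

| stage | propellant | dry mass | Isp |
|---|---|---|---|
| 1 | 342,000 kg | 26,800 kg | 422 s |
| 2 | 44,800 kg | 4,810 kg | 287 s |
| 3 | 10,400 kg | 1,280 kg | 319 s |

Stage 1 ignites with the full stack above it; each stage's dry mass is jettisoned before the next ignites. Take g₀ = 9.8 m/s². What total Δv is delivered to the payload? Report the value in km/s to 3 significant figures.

Δv ≈ 14.4 km/s

Ignition mass of stage 1 = 342,000+26,800 + 44,800+4,810 + 10,400+1,280 + 2,020 = 432,110 kg.
Stage 1: m₀ = 432,110 kg, m_f = 432,110 − 342,000 = 90,110 kg; Δv = 422×9.8×ln(4.795) = 4135.6×1.5676 ≈ 6483 m/s.
Stage 2: m₀ = 63,310 kg, m_f = 63,310 − 44,800 = 18,510 kg; Δv = 287×9.8×ln(3.42) = 2812.6×1.2297 ≈ 3459 m/s.
Stage 3: m₀ = 13,700 kg, m_f = 13,700 − 10,400 = 3,300 kg; Δv = 319×9.8×ln(4.152) = 3126.2×1.4235 ≈ 4450 m/s.
Total Δv = 6483 + 3459 + 4450 = 14392 m/s.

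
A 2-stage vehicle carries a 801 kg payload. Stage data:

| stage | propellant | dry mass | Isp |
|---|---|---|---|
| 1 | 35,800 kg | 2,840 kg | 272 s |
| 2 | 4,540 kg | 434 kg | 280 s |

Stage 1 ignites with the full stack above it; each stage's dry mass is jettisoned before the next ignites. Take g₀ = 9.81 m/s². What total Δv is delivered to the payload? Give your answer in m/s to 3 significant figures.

Δv ≈ 8610 m/s

Ignition mass of stage 1 = 35,800+2,840 + 4,540+434 + 801 = 44,415 kg.
Stage 1: m₀ = 44,415 kg, m_f = 44,415 − 35,800 = 8,615 kg; Δv = 272×9.81×ln(5.156) = 2668.3×1.6401 ≈ 4376 m/s.
Stage 2: m₀ = 5,775 kg, m_f = 5,775 − 4,540 = 1,235 kg; Δv = 280×9.81×ln(4.676) = 2746.8×1.5425 ≈ 4237 m/s.
Total Δv = 4376 + 4237 = 8613 m/s.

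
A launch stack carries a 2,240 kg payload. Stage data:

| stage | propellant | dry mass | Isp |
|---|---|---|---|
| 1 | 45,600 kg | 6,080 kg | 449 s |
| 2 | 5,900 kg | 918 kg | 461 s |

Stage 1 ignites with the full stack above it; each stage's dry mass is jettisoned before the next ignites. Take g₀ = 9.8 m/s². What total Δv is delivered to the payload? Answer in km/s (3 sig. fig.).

Ignition mass of stage 1 = 45,600+6,080 + 5,900+918 + 2,240 = 60,738 kg.
Stage 1: m₀ = 60,738 kg, m_f = 60,738 − 45,600 = 15,138 kg; Δv = 449×9.8×ln(4.012) = 4400.2×1.3894 ≈ 6113 m/s.
Stage 2: m₀ = 9,058 kg, m_f = 9,058 − 5,900 = 3,158 kg; Δv = 461×9.8×ln(2.868) = 4517.8×1.0537 ≈ 4760 m/s.
Total Δv = 6113 + 4760 = 10873 m/s.

Δv ≈ 10.9 km/s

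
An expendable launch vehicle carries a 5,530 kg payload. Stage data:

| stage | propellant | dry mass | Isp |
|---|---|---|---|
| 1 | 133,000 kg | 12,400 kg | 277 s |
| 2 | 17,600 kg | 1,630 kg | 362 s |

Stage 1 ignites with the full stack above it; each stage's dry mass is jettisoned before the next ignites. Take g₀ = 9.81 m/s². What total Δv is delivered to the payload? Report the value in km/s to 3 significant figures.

Ignition mass of stage 1 = 133,000+12,400 + 17,600+1,630 + 5,530 = 170,160 kg.
Stage 1: m₀ = 170,160 kg, m_f = 170,160 − 133,000 = 37,160 kg; Δv = 277×9.81×ln(4.579) = 2717.4×1.5215 ≈ 4134 m/s.
Stage 2: m₀ = 24,760 kg, m_f = 24,760 − 17,600 = 7,160 kg; Δv = 362×9.81×ln(3.458) = 3551.2×1.2407 ≈ 4406 m/s.
Total Δv = 4134 + 4406 = 8540 m/s.

Δv ≈ 8.54 km/s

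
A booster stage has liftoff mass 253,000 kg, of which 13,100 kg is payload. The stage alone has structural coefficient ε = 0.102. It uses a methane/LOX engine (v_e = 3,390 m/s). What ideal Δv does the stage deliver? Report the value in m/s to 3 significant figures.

Stage wet mass = m₀ − payload = 253,000 − 13,100 = 239,900 kg.
Stage dry mass = ε × stage wet mass = 0.102 × 239,900 = 24,469.8 kg.
Burnout mass m_f = stage dry + payload = 24,469.8 + 13,100 = 37,569.8 kg.
Using Δv = v_e ln(m₀/m_f): Δv = v_e · ln(253,000/37,569.8) = 3390.0 × ln(6.734) = 3390.0 × 1.9072 ≈ 6465 m/s.

Δv ≈ 6470 m/s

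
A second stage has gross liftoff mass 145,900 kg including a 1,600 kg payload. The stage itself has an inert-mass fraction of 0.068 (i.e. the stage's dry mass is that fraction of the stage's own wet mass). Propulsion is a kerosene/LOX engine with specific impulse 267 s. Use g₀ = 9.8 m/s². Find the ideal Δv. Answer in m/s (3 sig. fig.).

Δv ≈ 6670 m/s

Stage wet mass = m₀ − payload = 145,900 − 1,600 = 144,300 kg.
Stage dry mass = ε × stage wet mass = 0.068 × 144,300 = 9,812.4 kg.
Burnout mass m_f = stage dry + payload = 9,812.4 + 1,600 = 11,412.4 kg.
v_e = Isp · g₀ = 267 × 9.8 = 2616.6 m/s.
Using Δv = v_e ln(m₀/m_f): Δv = v_e · ln(145,900/11,412.4) = 2616.6 × ln(12.78) = 2616.6 × 2.5482 ≈ 6668 m/s.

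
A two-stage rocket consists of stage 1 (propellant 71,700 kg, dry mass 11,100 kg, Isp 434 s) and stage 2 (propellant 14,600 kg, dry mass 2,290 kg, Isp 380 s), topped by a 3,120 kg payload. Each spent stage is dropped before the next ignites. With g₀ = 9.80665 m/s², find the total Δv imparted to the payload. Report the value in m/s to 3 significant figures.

Ignition mass of stage 1 = 71,700+11,100 + 14,600+2,290 + 3,120 = 102,810 kg.
Stage 1: m₀ = 102,810 kg, m_f = 102,810 − 71,700 = 31,110 kg; Δv = 434×9.80665×ln(3.305) = 4256.1×1.1954 ≈ 5088 m/s.
Stage 2: m₀ = 20,010 kg, m_f = 20,010 − 14,600 = 5,410 kg; Δv = 380×9.80665×ln(3.699) = 3726.5×1.3080 ≈ 4874 m/s.
Total Δv = 5088 + 4874 = 9962 m/s.

Δv ≈ 9960 m/s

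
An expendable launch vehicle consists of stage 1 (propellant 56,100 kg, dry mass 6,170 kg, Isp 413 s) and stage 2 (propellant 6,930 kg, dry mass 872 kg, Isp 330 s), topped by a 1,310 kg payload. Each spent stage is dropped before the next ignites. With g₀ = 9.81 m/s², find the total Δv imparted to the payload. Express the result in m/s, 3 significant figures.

Ignition mass of stage 1 = 56,100+6,170 + 6,930+872 + 1,310 = 71,382 kg.
Stage 1: m₀ = 71,382 kg, m_f = 71,382 − 56,100 = 15,282 kg; Δv = 413×9.81×ln(4.671) = 4051.5×1.5414 ≈ 6245 m/s.
Stage 2: m₀ = 9,112 kg, m_f = 9,112 − 6,930 = 2,182 kg; Δv = 330×9.81×ln(4.176) = 3237.3×1.4294 ≈ 4627 m/s.
Total Δv = 6245 + 4627 = 10872 m/s.

Δv ≈ 10900 m/s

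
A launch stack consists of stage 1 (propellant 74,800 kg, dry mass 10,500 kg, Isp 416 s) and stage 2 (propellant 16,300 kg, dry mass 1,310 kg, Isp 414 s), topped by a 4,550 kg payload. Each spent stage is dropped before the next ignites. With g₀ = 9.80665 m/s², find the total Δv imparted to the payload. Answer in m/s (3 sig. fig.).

Ignition mass of stage 1 = 74,800+10,500 + 16,300+1,310 + 4,550 = 107,460 kg.
Stage 1: m₀ = 107,460 kg, m_f = 107,460 − 74,800 = 32,660 kg; Δv = 416×9.80665×ln(3.29) = 4079.6×1.1910 ≈ 4859 m/s.
Stage 2: m₀ = 22,160 kg, m_f = 22,160 − 16,300 = 5,860 kg; Δv = 414×9.80665×ln(3.782) = 4060.0×1.3301 ≈ 5400 m/s.
Total Δv = 4859 + 5400 = 10259 m/s.

Δv ≈ 10300 m/s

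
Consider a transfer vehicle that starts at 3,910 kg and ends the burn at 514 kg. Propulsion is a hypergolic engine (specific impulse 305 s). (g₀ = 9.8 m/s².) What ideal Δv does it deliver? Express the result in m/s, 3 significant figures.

Δv ≈ 6060 m/s

v_e = Isp · g₀ = 305 × 9.8 = 2989.0 m/s.
From the ideal rocket equation, Δv = v_e · ln(m₀/m_f) = 2989.0 × ln(7.607) = 2989.0 × 2.0291 ≈ 6064.9 m/s.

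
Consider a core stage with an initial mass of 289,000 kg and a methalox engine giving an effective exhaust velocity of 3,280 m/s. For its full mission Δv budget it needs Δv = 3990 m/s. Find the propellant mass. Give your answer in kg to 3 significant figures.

m₀/m_f = exp(Δv / v_e) = exp(3990 / 3280.0) = exp(1.2165) = 3.3752.
m_f = 289,000 / 3.3752 = 85,624.6 kg, so propellant = m₀ − m_f = 289,000 − 85,624.6 = 203,375.4 kg.

propellant mass ≈ 203000 kg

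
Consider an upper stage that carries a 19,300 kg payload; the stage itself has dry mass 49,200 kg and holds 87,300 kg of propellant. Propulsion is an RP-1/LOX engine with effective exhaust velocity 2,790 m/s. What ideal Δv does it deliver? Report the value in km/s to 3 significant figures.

m₀ = payload + dry + propellant = 19,300 + 49,200 + 87,300 = 155,800 kg.
m_f = payload + dry = 19,300 + 49,200 = 68,500 kg.
Δv = v_e · ln(m₀/m_f) = 2790.0 × ln(2.274) = 2790.0 × 0.8217 ≈ 2292.7 m/s.

Δv ≈ 2.29 km/s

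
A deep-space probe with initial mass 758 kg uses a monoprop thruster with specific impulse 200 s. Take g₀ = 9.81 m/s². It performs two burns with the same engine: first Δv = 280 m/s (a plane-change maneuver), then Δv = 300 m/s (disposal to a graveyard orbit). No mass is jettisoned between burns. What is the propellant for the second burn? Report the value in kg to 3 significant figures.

v_e = Isp · g₀ = 200 × 9.81 = 1962.0 m/s.
After the first burn: m = 758 × exp(−280/1962.0) = 758 × 0.86700 = 657.186 kg.
After the second burn: m = 657.186 × exp(−300/1962.0) = 657.186 × 0.85821 = 564.004 kg.
Second-burn propellant = 657.186 − 564.004 = 93.182 kg.

propellant for the second burn ≈ 93.2 kg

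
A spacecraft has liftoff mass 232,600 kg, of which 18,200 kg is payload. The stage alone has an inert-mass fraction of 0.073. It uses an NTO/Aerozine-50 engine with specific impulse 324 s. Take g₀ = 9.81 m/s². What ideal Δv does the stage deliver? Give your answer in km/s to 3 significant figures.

Stage wet mass = m₀ − payload = 232,600 − 18,200 = 214,400 kg.
Stage dry mass = ε × stage wet mass = 0.073 × 214,400 = 15,651.2 kg.
Burnout mass m_f = stage dry + payload = 15,651.2 + 18,200 = 33,851.2 kg.
v_e = Isp · g₀ = 324 × 9.81 = 3178.4 m/s.
By the Tsiolkovsky rocket equation, Δv = v_e · ln(232,600/33,851.2) = 3178.4 × ln(6.871) = 3178.4 × 1.9273 ≈ 6126 m/s.

Δv ≈ 6.13 km/s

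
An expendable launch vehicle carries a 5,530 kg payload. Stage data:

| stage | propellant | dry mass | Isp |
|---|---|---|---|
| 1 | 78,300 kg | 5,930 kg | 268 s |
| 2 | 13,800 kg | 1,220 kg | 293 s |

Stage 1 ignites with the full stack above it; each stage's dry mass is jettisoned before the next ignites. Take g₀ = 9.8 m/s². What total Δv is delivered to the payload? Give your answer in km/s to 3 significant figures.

Δv ≈ 6.81 km/s

Ignition mass of stage 1 = 78,300+5,930 + 13,800+1,220 + 5,530 = 104,780 kg.
Stage 1: m₀ = 104,780 kg, m_f = 104,780 − 78,300 = 26,480 kg; Δv = 268×9.8×ln(3.957) = 2626.4×1.3755 ≈ 3613 m/s.
Stage 2: m₀ = 20,550 kg, m_f = 20,550 − 13,800 = 6,750 kg; Δv = 293×9.8×ln(3.044) = 2871.4×1.1133 ≈ 3197 m/s.
Total Δv = 3613 + 3197 = 6810 m/s.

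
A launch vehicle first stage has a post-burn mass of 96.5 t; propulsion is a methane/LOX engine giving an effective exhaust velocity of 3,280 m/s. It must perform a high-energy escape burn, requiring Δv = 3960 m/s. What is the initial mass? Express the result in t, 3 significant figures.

initial mass ≈ 323 t

From the ideal rocket equation, m₀/m_f = exp(Δv / v_e) = exp(3960 / 3280.0) = exp(1.2073) = 3.3445.
m₀ = m_f × 3.3445 = 96.5 × 3.3445 = 322.744 t.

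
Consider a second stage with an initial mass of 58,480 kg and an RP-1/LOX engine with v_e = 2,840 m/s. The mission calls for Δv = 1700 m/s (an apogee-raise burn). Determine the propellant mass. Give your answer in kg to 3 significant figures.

propellant mass ≈ 26300 kg

m₀/m_f = exp(Δv / v_e) = exp(1700 / 2840.0) = exp(0.5986) = 1.8196.
m_f = 58,480 / 1.8196 = 32,138.9 kg, so propellant = m₀ − m_f = 58,480 − 32,138.9 = 26,341.1 kg.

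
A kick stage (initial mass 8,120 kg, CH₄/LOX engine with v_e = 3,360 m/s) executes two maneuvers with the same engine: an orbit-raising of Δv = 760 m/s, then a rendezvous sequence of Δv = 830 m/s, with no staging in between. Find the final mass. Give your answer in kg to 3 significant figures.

After the first burn: m = 8120 × exp(−760/3360.0) = 8120 × 0.79757 = 6,476.27 kg.
After the second burn: m = 6,476.27 × exp(−830/3360.0) = 6,476.27 × 0.78112 = 5,058.74 kg.

final mass ≈ 5060 kg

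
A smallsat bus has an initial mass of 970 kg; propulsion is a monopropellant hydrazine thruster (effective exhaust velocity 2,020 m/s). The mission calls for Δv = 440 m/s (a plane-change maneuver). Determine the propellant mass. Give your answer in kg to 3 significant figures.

propellant mass ≈ 190 kg

m₀/m_f = exp(Δv / v_e) = exp(440 / 2020.0) = exp(0.2178) = 1.2434.
m_f = 970 / 1.2434 = 780.119 kg, so propellant = m₀ − m_f = 970 − 780.119 = 189.881 kg.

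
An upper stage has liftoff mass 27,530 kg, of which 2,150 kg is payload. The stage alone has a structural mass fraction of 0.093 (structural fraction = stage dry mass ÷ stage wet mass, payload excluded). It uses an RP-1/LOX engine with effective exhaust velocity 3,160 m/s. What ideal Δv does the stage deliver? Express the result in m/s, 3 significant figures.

Stage wet mass = m₀ − payload = 27,530 − 2,150 = 25,380 kg.
Stage dry mass = ε × stage wet mass = 0.093 × 25,380 = 2,360.34 kg.
Burnout mass m_f = stage dry + payload = 2,360.34 + 2,150 = 4,510.34 kg.
Using Δv = v_e ln(m₀/m_f): Δv = v_e · ln(27,530/4,510.34) = 3160.0 × ln(6.104) = 3160.0 × 1.8089 ≈ 5716 m/s.

Δv ≈ 5720 m/s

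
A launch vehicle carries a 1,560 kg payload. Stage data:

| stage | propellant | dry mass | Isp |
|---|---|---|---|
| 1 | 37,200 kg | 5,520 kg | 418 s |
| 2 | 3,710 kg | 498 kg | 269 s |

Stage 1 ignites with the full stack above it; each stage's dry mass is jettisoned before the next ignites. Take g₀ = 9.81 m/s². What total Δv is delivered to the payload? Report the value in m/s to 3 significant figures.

Δv ≈ 8700 m/s

Ignition mass of stage 1 = 37,200+5,520 + 3,710+498 + 1,560 = 48,488 kg.
Stage 1: m₀ = 48,488 kg, m_f = 48,488 − 37,200 = 11,288 kg; Δv = 418×9.81×ln(4.296) = 4100.6×1.4576 ≈ 5977 m/s.
Stage 2: m₀ = 5,768 kg, m_f = 5,768 − 3,710 = 2,058 kg; Δv = 269×9.81×ln(2.803) = 2638.9×1.0306 ≈ 2720 m/s.
Total Δv = 5977 + 2720 = 8697 m/s.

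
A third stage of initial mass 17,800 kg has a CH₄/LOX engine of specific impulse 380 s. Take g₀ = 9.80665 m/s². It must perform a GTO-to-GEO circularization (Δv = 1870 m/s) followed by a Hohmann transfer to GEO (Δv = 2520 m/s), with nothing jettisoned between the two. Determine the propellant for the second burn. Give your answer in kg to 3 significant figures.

propellant for the second burn ≈ 5300 kg

v_e = Isp · g₀ = 380 × 9.80665 = 3726.5 m/s.
After the first burn: m = 17800 × exp(−1870/3726.5) = 17800 × 0.60544 = 10,776.8 kg.
After the second burn: m = 10,776.8 × exp(−2520/3726.5) = 10,776.8 × 0.50853 = 5,480.33 kg.
Second-burn propellant = 10,776.8 − 5,480.33 = 5,296.47 kg.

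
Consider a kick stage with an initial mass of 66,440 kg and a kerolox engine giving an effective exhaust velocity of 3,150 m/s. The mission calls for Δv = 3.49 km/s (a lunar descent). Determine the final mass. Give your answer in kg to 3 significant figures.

Using Δv = v_e ln(m₀/m_f): m₀/m_f = exp(Δv / v_e) = exp(3490 / 3150.0) = exp(1.1079) = 3.0281.
m_f = m₀ / 3.0281 = 66,440 / 3.0281 = 21,941.2 kg.

final mass ≈ 21900 kg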